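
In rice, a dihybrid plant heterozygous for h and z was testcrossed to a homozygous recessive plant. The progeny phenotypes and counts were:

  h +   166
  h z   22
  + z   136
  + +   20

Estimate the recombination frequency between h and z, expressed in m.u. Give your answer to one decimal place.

The two most frequent classes, + z (136) and h + (166), are the parental types, so the F1 was + z / h +.
The recombinant classes are + + and h z: 20 + 22 = 42.
Recombination frequency = 42/344 = 0.1221 ≈ 12.2%, i.e. 12.2 m.u.

12.2 m.u.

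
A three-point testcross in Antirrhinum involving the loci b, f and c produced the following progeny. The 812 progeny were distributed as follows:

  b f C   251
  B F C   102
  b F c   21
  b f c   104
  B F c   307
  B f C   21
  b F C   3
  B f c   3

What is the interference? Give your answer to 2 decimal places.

0.52

The two most frequent reciprocal classes, B F c and b f C, are the parental types, so the F1 was B F c / b f C.
The two rarest classes, B f c and b F C, are the double crossovers. Comparing them with the parentals, only the f allele has switched, so f is the middle locus and the order is b – f – c.
b–f: (42 + 6)/812 = 0.0591; f–c: (206 + 6)/812 = 0.2611.
Expected DCO frequency = 0.0591 × 0.2611 ≈ 0.01543; observed = 6/812 ≈ 0.00739.
Coefficient of coincidence = 0.00739/0.01543 ≈ 0.48; interference = 1 − 0.48 = 0.52.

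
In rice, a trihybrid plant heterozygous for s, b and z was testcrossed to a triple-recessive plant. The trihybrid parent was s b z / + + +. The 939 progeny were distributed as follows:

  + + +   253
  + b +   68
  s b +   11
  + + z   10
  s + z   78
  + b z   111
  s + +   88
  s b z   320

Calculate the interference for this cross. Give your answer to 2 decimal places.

0.46

The two rarest classes, s b + and + + z, are the double crossovers. Comparing them with the parentals, only the z allele has switched, so z is the middle locus and the order is b – z – s.
b–z: (146 + 21)/939 = 0.1778; z–s: (199 + 21)/939 = 0.2343.
Expected DCO frequency = 0.1778 × 0.2343 ≈ 0.04166; observed = 21/939 ≈ 0.02236.
Coefficient of coincidence = 0.02236/0.04166 ≈ 0.54; interference = 1 − 0.54 = 0.46.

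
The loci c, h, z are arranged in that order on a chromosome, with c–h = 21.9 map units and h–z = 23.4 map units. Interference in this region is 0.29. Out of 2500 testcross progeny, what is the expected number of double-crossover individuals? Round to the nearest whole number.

Map distances give recombination frequencies of 0.219 and 0.234 for the two intervals.
With interference 0.29 (so coincidence = 0.71), expected double-crossover frequency = 0.219 × 0.234 × 0.71 = 0.03638.
Expected number = 0.03638 × 2500 = 90.96 ≈ 91.

91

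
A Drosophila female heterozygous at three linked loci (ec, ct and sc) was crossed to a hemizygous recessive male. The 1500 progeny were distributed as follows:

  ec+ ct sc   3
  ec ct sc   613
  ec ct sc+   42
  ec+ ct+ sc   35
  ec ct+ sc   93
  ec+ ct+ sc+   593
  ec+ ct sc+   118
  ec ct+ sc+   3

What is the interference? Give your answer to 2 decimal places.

The two most frequent reciprocal classes, ec ct sc and ec+ ct+ sc+, are the parental types, so the F1 was ec ct sc / ec+ ct+ sc+.
The two rarest classes, ec+ ct sc and ec ct+ sc+, are the double crossovers. Comparing them with the parentals, only the ec allele has switched, so ec is the middle locus and the order is sc – ec – ct.
sc–ec: (77 + 6)/1500 = 0.0553; ec–ct: (211 + 6)/1500 = 0.1447.
Expected DCO frequency = 0.0553 × 0.1447 ≈ 0.00800; observed = 6/1500 ≈ 0.00400.
Coefficient of coincidence = 0.00400/0.00800 ≈ 0.50; interference = 1 − 0.50 = 0.50.

0.50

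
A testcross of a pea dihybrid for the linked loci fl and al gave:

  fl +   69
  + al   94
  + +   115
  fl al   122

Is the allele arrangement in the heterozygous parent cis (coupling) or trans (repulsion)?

cis

The two most frequent classes are + + (115) and fl al (122); these are the parental (non-recombinant) types.
So the F1 carried + + on one chromosome and fl al on the other — the recessive alleles are on the same chromosome (cis / coupling).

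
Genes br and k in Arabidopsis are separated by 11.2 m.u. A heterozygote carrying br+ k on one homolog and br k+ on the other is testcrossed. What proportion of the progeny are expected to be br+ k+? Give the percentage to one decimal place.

A map distance of 11.2 m.u. corresponds to a recombination frequency of 0.112.
The F1 is br+ k / br k+, so br+ k+ is a recombinant gamete class with expected frequency r/2 = 0.112/2 = 0.0560.
That is 0.0560 = 5.6% of the progeny.

5.6%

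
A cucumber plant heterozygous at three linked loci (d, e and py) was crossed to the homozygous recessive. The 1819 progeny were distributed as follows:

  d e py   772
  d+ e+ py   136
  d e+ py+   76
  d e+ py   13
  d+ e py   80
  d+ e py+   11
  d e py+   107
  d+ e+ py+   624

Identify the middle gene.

e

The two most frequent reciprocal classes, d+ e+ py+ and d e py, are the parental types, so the F1 was d+ e+ py+ / d e py.
The two rarest classes, d+ e py+ and d e+ py, are the double crossovers. Comparing them with the parentals, only the e allele has switched, so e is the middle locus and the order is d – e – py.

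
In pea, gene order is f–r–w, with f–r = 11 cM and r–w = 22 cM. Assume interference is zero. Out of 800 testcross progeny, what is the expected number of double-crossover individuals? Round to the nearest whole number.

19

Map distances give recombination frequencies of 0.110 and 0.220 for the two intervals.
With no interference, expected double-crossover frequency = 0.110 × 0.220 = 0.02420.
Expected number = 0.02420 × 800 = 19.36 ≈ 19.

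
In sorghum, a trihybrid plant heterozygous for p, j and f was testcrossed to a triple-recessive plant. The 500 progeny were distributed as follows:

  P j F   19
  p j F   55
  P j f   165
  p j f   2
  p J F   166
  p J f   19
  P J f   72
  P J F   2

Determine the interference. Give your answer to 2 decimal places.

0.64

The two most frequent reciprocal classes, P j f and p J F, are the parental types, so the F1 was P j f / p J F.
The two rarest classes, p j f and P J F, are the double crossovers. Comparing them with the parentals, only the p allele has switched, so p is the middle locus and the order is j – p – f.
j–p: (127 + 4)/500 = 0.2620; p–f: (38 + 4)/500 = 0.0840.
Expected DCO frequency = 0.2620 × 0.0840 ≈ 0.02201; observed = 4/500 ≈ 0.00800.
Coefficient of coincidence = 0.00800/0.02201 ≈ 0.36; interference = 1 − 0.36 = 0.64.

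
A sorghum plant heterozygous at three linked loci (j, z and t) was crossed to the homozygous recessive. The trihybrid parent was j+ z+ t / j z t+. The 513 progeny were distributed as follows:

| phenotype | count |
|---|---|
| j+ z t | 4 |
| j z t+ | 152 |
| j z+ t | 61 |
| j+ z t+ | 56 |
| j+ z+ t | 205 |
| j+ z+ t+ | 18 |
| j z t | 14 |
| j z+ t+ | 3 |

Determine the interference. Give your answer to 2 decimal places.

The two rarest classes, j+ z t and j z+ t+, are the double crossovers. Comparing them with the parentals, only the z allele has switched, so z is the middle locus and the order is j – z – t.
j–z: (117 + 7)/513 = 0.2417; z–t: (32 + 7)/513 = 0.0760.
Expected DCO frequency = 0.2417 × 0.0760 ≈ 0.01837; observed = 7/513 ≈ 0.01365.
Coefficient of coincidence = 0.01365/0.01837 ≈ 0.74; interference = 1 − 0.74 = 0.26.

0.26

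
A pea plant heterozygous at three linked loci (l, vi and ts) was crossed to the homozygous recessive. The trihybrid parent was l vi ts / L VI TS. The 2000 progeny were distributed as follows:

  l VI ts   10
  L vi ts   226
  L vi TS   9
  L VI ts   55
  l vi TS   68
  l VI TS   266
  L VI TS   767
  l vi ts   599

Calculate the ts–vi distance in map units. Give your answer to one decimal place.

The two rarest classes, l VI ts and L vi TS, are the double crossovers. Comparing them with the parentals, only the vi allele has switched, so vi is the middle locus and the order is ts – vi – l.
Crossovers in the ts–vi interval produce the single-crossover classes l vi TS and L VI ts (68 + 55 = 123) plus the double crossovers (19).
RF(ts–vi) = (123 + 19) / 2000 = 142/2000 = 0.0710 → 7.1 map units.

7.1 map units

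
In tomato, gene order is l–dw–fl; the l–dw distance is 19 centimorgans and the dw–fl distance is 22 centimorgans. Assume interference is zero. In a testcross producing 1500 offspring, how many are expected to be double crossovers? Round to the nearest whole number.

Map distances give recombination frequencies of 0.190 and 0.220 for the two intervals.
With no interference, expected double-crossover frequency = 0.190 × 0.220 = 0.04180.
Expected number = 0.04180 × 1500 = 62.70 ≈ 63.

63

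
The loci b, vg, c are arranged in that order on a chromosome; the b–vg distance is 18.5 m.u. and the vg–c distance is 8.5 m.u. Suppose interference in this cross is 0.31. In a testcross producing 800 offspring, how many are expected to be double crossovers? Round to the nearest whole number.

9

Map distances give recombination frequencies of 0.185 and 0.085 for the two intervals.
With interference 0.31 (so coincidence = 0.69), expected double-crossover frequency = 0.185 × 0.085 × 0.69 = 0.01085.
Expected number = 0.01085 × 800 = 8.68 ≈ 9.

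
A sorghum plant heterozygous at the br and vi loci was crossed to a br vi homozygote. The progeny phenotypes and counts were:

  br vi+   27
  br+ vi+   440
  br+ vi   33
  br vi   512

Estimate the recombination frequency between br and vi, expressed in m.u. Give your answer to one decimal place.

The two most frequent classes, br+ vi+ (440) and br vi (512), are the parental types, so the F1 was br+ vi+ / br vi.
The recombinant classes are br+ vi and br vi+: 33 + 27 = 60.
Recombination frequency = 60/1012 = 0.0593 ≈ 5.9%, i.e. 5.9 m.u.

5.9 m.u.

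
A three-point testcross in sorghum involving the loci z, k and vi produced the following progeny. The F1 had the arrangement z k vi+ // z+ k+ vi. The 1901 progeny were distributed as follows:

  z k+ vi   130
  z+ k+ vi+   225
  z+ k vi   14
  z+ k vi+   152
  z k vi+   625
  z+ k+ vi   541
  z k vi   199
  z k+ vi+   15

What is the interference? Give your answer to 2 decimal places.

0.61

The two rarest classes, z k+ vi+ and z+ k vi, are the double crossovers. Comparing them with the parentals, only the k allele has switched, so k is the middle locus and the order is z – k – vi.
z–k: (282 + 29)/1901 = 0.1636; k–vi: (424 + 29)/1901 = 0.2383.
Expected DCO frequency = 0.1636 × 0.2383 ≈ 0.03899; observed = 29/1901 ≈ 0.01526.
Coefficient of coincidence = 0.01526/0.03899 ≈ 0.39; interference = 1 − 0.39 = 0.61.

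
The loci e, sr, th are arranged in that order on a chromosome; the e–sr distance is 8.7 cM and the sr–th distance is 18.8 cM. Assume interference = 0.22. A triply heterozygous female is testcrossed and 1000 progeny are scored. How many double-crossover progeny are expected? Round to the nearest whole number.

Map distances give recombination frequencies of 0.087 and 0.188 for the two intervals.
With interference 0.22 (so coincidence = 0.78), expected double-crossover frequency = 0.087 × 0.188 × 0.78 = 0.01276.
Expected number = 0.01276 × 1000 = 12.76 ≈ 13.

13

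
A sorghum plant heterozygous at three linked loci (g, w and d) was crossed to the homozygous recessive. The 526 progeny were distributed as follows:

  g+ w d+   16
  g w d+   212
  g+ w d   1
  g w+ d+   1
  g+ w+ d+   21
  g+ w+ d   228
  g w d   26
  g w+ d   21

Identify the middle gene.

w

The two most frequent reciprocal classes, g w d+ and g+ w+ d, are the parental types, so the F1 was g w d+ / g+ w+ d.
The two rarest classes, g w+ d+ and g+ w d, are the double crossovers. Comparing them with the parentals, only the w allele has switched, so w is the middle locus and the order is d – w – g.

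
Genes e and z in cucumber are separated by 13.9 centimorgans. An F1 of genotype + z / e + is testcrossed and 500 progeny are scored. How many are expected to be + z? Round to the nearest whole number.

215

A map distance of 13.9 centimorgans corresponds to a recombination frequency of 0.139.
The F1 is + z / e +, so + z is a parental gamete class with expected frequency (1 − r)/2 = 0.861/2 = 0.4305.
Expected number = 0.4305 × 500 = 215.25 ≈ 215.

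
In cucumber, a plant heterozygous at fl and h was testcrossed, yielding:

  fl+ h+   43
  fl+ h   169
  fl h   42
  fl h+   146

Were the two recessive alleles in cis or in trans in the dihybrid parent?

trans

The two most frequent classes are fl+ h (169) and fl h+ (146); these are the parental (non-recombinant) types.
So the F1 carried fl+ h on one chromosome and fl h+ on the other — the recessive alleles are on opposite chromosomes (trans / repulsion).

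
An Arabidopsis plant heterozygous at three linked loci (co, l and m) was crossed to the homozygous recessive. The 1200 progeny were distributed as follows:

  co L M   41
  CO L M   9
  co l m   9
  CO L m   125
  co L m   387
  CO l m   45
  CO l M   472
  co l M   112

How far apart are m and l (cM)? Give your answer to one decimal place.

8.7 cM

The two most frequent reciprocal classes, co L m and CO l M, are the parental types, so the F1 was co L m / CO l M.
The two rarest classes, co l m and CO L M, are the double crossovers. Comparing them with the parentals, only the l allele has switched, so l is the middle locus and the order is m – l – co.
Crossovers in the m–l interval produce the single-crossover classes co L M and CO l m (41 + 45 = 86) plus the double crossovers (18).
RF(m–l) = (86 + 18) / 1200 = 104/1200 = 0.0867 → 8.7 cM.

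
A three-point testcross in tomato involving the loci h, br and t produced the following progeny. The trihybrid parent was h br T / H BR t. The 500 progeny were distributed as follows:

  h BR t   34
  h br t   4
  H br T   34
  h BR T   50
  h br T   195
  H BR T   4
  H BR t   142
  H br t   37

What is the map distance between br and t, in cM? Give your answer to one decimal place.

19.0 cM

The two rarest classes, h br t and H BR T, are the double crossovers. Comparing them with the parentals, only the t allele has switched, so t is the middle locus and the order is br – t – h.
Crossovers in the br–t interval produce the single-crossover classes h BR T and H br t (50 + 37 = 87) plus the double crossovers (8).
RF(br–t) = (87 + 8) / 500 = 95/500 = 0.1900 → 19.0 cM.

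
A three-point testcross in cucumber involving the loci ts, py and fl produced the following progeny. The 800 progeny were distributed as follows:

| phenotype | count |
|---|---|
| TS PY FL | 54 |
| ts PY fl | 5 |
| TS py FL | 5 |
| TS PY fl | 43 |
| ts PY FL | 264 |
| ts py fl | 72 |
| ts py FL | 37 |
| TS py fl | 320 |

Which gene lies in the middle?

fl

The two most frequent reciprocal classes, TS py fl and ts PY FL, are the parental types, so the F1 was TS py fl / ts PY FL.
The two rarest classes, TS py FL and ts PY fl, are the double crossovers. Comparing them with the parentals, only the fl allele has switched, so fl is the middle locus and the order is py – fl – ts.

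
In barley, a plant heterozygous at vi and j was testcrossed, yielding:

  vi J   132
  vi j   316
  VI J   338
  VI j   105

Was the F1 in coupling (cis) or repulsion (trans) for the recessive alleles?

The two most frequent classes are VI J (338) and vi j (316); these are the parental (non-recombinant) types.
So the F1 carried VI J on one chromosome and vi j on the other — the recessive alleles are on the same chromosome (cis / coupling).

cis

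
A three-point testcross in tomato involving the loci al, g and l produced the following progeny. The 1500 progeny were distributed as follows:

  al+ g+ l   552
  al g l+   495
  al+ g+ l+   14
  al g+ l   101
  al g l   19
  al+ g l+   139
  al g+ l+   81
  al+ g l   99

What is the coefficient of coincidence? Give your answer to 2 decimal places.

The two most frequent reciprocal classes, al+ g+ l and al g l+, are the parental types, so the F1 was al+ g+ l / al g l+.
The two rarest classes, al+ g+ l+ and al g l, are the double crossovers. Comparing them with the parentals, only the l allele has switched, so l is the middle locus and the order is al – l – g.
al–l: (240 + 33)/1500 = 0.1820; l–g: (180 + 33)/1500 = 0.1420.
Expected DCO frequency = 0.1820 × 0.1420 ≈ 0.02584; observed = 33/1500 ≈ 0.02200.
Coefficient of coincidence = 0.02200/0.02584 ≈ 0.85.

0.85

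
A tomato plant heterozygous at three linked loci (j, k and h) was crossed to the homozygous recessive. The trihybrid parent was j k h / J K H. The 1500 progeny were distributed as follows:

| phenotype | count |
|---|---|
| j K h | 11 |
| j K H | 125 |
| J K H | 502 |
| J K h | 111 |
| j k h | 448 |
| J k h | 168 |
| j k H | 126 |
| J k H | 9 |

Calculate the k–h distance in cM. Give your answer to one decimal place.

17.1 cM

The two rarest classes, j K h and J k H, are the double crossovers. Comparing them with the parentals, only the k allele has switched, so k is the middle locus and the order is j – k – h.
Crossovers in the k–h interval produce the single-crossover classes j k H and J K h (126 + 111 = 237) plus the double crossovers (20).
RF(k–h) = (237 + 20) / 1500 = 257/1500 = 0.1713 → 17.1 cM.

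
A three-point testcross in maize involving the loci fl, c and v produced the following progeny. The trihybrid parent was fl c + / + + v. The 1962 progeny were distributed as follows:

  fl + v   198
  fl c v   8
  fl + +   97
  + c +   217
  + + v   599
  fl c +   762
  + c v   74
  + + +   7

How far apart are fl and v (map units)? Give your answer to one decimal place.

21.9 map units

The two rarest classes, fl c v and + + +, are the double crossovers. Comparing them with the parentals, only the v allele has switched, so v is the middle locus and the order is fl – v – c.
Crossovers in the fl–v interval produce the single-crossover classes + c + and fl + v (217 + 198 = 415) plus the double crossovers (15).
RF(fl–v) = (415 + 15) / 1962 = 430/1962 = 0.2192 → 21.9 map units.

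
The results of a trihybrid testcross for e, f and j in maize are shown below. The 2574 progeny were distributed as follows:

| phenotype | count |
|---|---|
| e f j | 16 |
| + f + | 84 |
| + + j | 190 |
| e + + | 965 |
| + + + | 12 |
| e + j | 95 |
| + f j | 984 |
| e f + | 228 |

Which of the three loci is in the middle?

e

The two most frequent reciprocal classes, e + + and + f j, are the parental types, so the F1 was e + + / + f j.
The two rarest classes, + + + and e f j, are the double crossovers. Comparing them with the parentals, only the e allele has switched, so e is the middle locus and the order is j – e – f.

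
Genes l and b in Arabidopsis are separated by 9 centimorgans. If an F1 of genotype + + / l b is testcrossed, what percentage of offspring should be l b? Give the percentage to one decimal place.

A map distance of 9 centimorgans corresponds to a recombination frequency of 0.090.
The F1 is + + / l b, so l b is a parental gamete class with expected frequency (1 − r)/2 = 0.910/2 = 0.4550.
That is 0.4550 = 45.5% of the progeny.

45.5%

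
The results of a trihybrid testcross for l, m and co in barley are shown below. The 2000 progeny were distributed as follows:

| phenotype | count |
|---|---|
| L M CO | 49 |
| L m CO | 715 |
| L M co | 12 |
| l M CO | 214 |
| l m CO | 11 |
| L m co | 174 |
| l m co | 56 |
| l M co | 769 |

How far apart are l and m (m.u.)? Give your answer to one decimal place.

The two most frequent reciprocal classes, L m CO and l M co, are the parental types, so the F1 was L m CO / l M co.
The two rarest classes, l m CO and L M co, are the double crossovers. Comparing them with the parentals, only the l allele has switched, so l is the middle locus and the order is m – l – co.
Crossovers in the m–l interval produce the single-crossover classes L M CO and l m co (49 + 56 = 105) plus the double crossovers (23).
RF(m–l) = (105 + 23) / 2000 = 128/2000 = 0.0640 → 6.4 m.u.

6.4 m.u.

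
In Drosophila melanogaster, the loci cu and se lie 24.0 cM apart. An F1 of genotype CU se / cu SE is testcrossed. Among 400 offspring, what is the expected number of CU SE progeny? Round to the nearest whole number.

A map distance of 24.0 cM corresponds to a recombination frequency of 0.240.
The F1 is CU se / cu SE, so CU SE is a recombinant gamete class with expected frequency r/2 = 0.240/2 = 0.1200.
Expected number = 0.1200 × 400 = 48.00 ≈ 48.

48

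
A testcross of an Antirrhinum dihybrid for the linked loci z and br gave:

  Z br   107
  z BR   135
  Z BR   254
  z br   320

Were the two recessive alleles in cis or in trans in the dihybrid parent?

cis

The two most frequent classes are Z BR (254) and z br (320); these are the parental (non-recombinant) types.
So the F1 carried Z BR on one chromosome and z br on the other — the recessive alleles are on the same chromosome (cis / coupling).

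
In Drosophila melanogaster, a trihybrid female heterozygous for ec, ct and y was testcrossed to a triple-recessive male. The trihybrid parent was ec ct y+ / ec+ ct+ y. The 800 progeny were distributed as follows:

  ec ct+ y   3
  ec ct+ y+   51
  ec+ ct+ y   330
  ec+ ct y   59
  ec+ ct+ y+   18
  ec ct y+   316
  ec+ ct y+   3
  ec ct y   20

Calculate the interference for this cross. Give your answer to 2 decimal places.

0.06

The two rarest classes, ec+ ct y+ and ec ct+ y, are the double crossovers. Comparing them with the parentals, only the ec allele has switched, so ec is the middle locus and the order is ct – ec – y.
ct–ec: (110 + 6)/800 = 0.1450; ec–y: (38 + 6)/800 = 0.0550.
Expected DCO frequency = 0.1450 × 0.0550 ≈ 0.00797; observed = 6/800 ≈ 0.00750.
Coefficient of coincidence = 0.00750/0.00797 ≈ 0.94; interference = 1 − 0.94 = 0.06.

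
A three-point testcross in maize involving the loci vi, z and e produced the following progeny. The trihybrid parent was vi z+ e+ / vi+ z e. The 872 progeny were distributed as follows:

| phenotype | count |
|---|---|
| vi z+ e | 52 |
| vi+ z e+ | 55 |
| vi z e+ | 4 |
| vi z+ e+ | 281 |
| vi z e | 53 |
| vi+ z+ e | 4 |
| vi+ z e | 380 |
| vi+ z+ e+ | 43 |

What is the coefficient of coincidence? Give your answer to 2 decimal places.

0.58

The two rarest classes, vi z e+ and vi+ z+ e, are the double crossovers. Comparing them with the parentals, only the z allele has switched, so z is the middle locus and the order is vi – z – e.
vi–z: (96 + 8)/872 = 0.1193; z–e: (107 + 8)/872 = 0.1319.
Expected DCO frequency = 0.1193 × 0.1319 ≈ 0.01574; observed = 8/872 ≈ 0.00917.
Coefficient of coincidence = 0.00917/0.01574 ≈ 0.58.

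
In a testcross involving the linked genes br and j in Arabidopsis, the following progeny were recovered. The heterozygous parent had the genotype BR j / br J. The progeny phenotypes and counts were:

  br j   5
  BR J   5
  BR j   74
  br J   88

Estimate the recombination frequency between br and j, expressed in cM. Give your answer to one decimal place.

5.8 cM

The recombinant classes are BR J and br j: 5 + 5 = 10.
Recombination frequency = 10/172 = 0.0581 ≈ 5.8%, i.e. 5.8 cM.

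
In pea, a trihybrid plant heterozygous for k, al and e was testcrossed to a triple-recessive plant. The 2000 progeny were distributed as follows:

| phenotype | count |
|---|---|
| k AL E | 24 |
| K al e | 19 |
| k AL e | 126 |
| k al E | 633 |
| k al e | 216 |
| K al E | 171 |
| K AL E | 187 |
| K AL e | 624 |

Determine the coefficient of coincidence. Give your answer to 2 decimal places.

0.57

The two most frequent reciprocal classes, K AL e and k al E, are the parental types, so the F1 was K AL e / k al E.
The two rarest classes, K al e and k AL E, are the double crossovers. Comparing them with the parentals, only the al allele has switched, so al is the middle locus and the order is k – al – e.
k–al: (297 + 43)/2000 = 0.1700; al–e: (403 + 43)/2000 = 0.2230.
Expected DCO frequency = 0.1700 × 0.2230 ≈ 0.03791; observed = 43/2000 ≈ 0.02150.
Coefficient of coincidence = 0.02150/0.03791 ≈ 0.57.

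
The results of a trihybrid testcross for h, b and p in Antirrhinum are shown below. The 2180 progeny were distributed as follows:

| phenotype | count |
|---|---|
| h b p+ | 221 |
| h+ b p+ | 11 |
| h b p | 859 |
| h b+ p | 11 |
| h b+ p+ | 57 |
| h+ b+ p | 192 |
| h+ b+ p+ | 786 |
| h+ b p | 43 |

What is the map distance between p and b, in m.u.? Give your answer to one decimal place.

20.0 m.u.

The two most frequent reciprocal classes, h b p and h+ b+ p+, are the parental types, so the F1 was h b p / h+ b+ p+.
The two rarest classes, h b+ p and h+ b p+, are the double crossovers. Comparing them with the parentals, only the b allele has switched, so b is the middle locus and the order is h – b – p.
Crossovers in the b–p interval produce the single-crossover classes h b p+ and h+ b+ p (221 + 192 = 413) plus the double crossovers (22).
RF(b–p) = (413 + 22) / 2180 = 435/2180 = 0.1995 → 20.0 m.u.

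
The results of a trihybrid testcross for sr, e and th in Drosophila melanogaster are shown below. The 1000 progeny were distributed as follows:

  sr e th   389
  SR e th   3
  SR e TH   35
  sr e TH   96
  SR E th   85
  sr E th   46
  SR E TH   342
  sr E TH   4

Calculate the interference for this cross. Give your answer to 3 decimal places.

The two most frequent reciprocal classes, sr e th and SR E TH, are the parental types, so the F1 was sr e th / SR E TH.
The two rarest classes, SR e th and sr E TH, are the double crossovers. Comparing them with the parentals, only the sr allele has switched, so sr is the middle locus and the order is e – sr – th.
e–sr: (81 + 7)/1000 = 0.0880; sr–th: (181 + 7)/1000 = 0.1880.
Expected DCO frequency = 0.0880 × 0.1880 ≈ 0.01654; observed = 7/1000 ≈ 0.00700.
Coefficient of coincidence = 0.00700/0.01654 ≈ 0.423; interference = 1 − 0.423 = 0.577.

0.577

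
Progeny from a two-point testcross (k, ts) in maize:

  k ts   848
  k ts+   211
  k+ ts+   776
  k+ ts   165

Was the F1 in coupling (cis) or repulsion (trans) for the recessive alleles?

The two most frequent classes are k+ ts+ (776) and k ts (848); these are the parental (non-recombinant) types.
So the F1 carried k+ ts+ on one chromosome and k ts on the other — the recessive alleles are on the same chromosome (cis / coupling).

cis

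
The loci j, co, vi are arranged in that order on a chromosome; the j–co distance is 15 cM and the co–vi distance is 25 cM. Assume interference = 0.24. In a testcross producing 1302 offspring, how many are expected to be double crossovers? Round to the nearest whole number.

37

Map distances give recombination frequencies of 0.150 and 0.250 for the two intervals.
With interference 0.24 (so coincidence = 0.76), expected double-crossover frequency = 0.150 × 0.250 × 0.76 = 0.02850.
Expected number = 0.02850 × 1302 = 37.11 ≈ 37.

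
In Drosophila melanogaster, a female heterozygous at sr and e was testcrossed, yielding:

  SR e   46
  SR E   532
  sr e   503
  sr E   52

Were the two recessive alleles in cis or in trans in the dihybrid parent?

The two most frequent classes are SR E (532) and sr e (503); these are the parental (non-recombinant) types.
So the F1 carried SR E on one chromosome and sr e on the other — the recessive alleles are on the same chromosome (cis / coupling).

cis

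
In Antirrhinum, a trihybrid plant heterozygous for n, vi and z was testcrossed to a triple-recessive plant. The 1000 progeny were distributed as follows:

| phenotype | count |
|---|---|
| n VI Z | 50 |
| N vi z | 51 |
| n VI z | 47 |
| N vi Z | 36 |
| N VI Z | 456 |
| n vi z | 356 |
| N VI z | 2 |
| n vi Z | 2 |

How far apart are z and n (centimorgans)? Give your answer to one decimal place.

10.5 centimorgans

The two most frequent reciprocal classes, N VI Z and n vi z, are the parental types, so the F1 was N VI Z / n vi z.
The two rarest classes, N VI z and n vi Z, are the double crossovers. Comparing them with the parentals, only the z allele has switched, so z is the middle locus and the order is vi – z – n.
Crossovers in the z–n interval produce the single-crossover classes n VI Z and N vi z (50 + 51 = 101) plus the double crossovers (4).
RF(z–n) = (101 + 4) / 1000 = 105/1000 = 0.1050 → 10.5 centimorgans.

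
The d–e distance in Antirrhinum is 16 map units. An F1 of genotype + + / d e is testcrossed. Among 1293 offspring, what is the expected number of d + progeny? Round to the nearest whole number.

103

A map distance of 16 map units corresponds to a recombination frequency of 0.160.
The F1 is + + / d e, so d + is a recombinant gamete class with expected frequency r/2 = 0.160/2 = 0.0800.
Expected number = 0.0800 × 1293 = 103.44 ≈ 103.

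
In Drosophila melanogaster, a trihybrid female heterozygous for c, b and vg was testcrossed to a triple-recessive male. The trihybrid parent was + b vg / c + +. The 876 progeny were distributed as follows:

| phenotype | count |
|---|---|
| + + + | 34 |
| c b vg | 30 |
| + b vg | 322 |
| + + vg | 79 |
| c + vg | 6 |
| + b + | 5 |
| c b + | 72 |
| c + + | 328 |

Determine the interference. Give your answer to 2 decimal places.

The two rarest classes, + b + and c + vg, are the double crossovers. Comparing them with the parentals, only the vg allele has switched, so vg is the middle locus and the order is b – vg – c.
b–vg: (151 + 11)/876 = 0.1849; vg–c: (64 + 11)/876 = 0.0856.
Expected DCO frequency = 0.1849 × 0.0856 ≈ 0.01583; observed = 11/876 ≈ 0.01256.
Coefficient of coincidence = 0.01256/0.01583 ≈ 0.79; interference = 1 − 0.79 = 0.21.

0.21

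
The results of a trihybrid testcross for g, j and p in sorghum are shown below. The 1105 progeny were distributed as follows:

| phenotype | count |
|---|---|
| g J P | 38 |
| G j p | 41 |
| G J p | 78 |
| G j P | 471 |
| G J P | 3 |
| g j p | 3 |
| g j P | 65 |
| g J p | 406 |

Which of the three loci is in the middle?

The two most frequent reciprocal classes, g J p and G j P, are the parental types, so the F1 was g J p / G j P.
The two rarest classes, g j p and G J P, are the double crossovers. Comparing them with the parentals, only the j allele has switched, so j is the middle locus and the order is p – j – g.

j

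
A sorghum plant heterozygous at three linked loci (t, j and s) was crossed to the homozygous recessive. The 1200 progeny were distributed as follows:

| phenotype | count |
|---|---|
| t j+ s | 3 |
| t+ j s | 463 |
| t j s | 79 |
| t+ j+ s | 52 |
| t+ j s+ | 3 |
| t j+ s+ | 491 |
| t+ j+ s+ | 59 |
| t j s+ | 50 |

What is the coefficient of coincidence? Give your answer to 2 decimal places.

0.46

The two most frequent reciprocal classes, t+ j s and t j+ s+, are the parental types, so the F1 was t+ j s / t j+ s+.
The two rarest classes, t+ j s+ and t j+ s, are the double crossovers. Comparing them with the parentals, only the s allele has switched, so s is the middle locus and the order is j – s – t.
j–s: (102 + 6)/1200 = 0.0900; s–t: (138 + 6)/1200 = 0.1200.
Expected DCO frequency = 0.0900 × 0.1200 ≈ 0.01080; observed = 6/1200 ≈ 0.00500.
Coefficient of coincidence = 0.00500/0.01080 ≈ 0.46.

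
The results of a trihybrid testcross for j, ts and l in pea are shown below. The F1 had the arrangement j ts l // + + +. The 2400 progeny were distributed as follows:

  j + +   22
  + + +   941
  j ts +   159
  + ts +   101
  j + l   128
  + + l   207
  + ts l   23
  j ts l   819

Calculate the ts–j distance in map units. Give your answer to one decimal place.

The two rarest classes, + ts l and j + +, are the double crossovers. Comparing them with the parentals, only the j allele has switched, so j is the middle locus and the order is l – j – ts.
Crossovers in the j–ts interval produce the single-crossover classes j + l and + ts + (128 + 101 = 229) plus the double crossovers (45).
RF(j–ts) = (229 + 45) / 2400 = 274/2400 = 0.1142 → 11.4 map units.

11.4 map units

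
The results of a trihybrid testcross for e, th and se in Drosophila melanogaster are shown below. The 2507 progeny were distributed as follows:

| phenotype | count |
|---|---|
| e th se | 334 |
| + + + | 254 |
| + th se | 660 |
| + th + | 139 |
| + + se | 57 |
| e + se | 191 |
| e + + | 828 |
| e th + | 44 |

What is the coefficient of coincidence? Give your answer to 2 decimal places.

0.85

The two most frequent reciprocal classes, e + + and + th se, are the parental types, so the F1 was e + + / + th se.
The two rarest classes, e th + and + + se, are the double crossovers. Comparing them with the parentals, only the th allele has switched, so th is the middle locus and the order is e – th – se.
e–th: (588 + 101)/2507 = 0.2748; th–se: (330 + 101)/2507 = 0.1719.
Expected DCO frequency = 0.2748 × 0.1719 ≈ 0.04724; observed = 101/2507 ≈ 0.04029.
Coefficient of coincidence = 0.04029/0.04724 ≈ 0.85.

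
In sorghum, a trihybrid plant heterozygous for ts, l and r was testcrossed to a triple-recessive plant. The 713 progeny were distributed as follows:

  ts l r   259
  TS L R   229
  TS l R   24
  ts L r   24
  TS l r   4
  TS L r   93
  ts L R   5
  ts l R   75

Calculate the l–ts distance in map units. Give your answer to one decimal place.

8.0 map units

The two most frequent reciprocal classes, TS L R and ts l r, are the parental types, so the F1 was TS L R / ts l r.
The two rarest classes, ts L R and TS l r, are the double crossovers. Comparing them with the parentals, only the ts allele has switched, so ts is the middle locus and the order is r – ts – l.
Crossovers in the ts–l interval produce the single-crossover classes TS l R and ts L r (24 + 24 = 48) plus the double crossovers (9).
RF(ts–l) = (48 + 9) / 713 = 57/713 = 0.0799 → 8.0 map units.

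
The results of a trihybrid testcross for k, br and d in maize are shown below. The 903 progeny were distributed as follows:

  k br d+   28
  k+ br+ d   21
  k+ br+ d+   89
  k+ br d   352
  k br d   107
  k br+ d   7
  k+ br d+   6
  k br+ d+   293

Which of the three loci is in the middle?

The two most frequent reciprocal classes, k br+ d+ and k+ br d, are the parental types, so the F1 was k br+ d+ / k+ br d.
The two rarest classes, k br+ d and k+ br d+, are the double crossovers. Comparing them with the parentals, only the d allele has switched, so d is the middle locus and the order is br – d – k.

d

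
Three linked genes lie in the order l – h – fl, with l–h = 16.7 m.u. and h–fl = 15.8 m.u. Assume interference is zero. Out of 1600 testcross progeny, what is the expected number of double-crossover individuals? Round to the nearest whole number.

Map distances give recombination frequencies of 0.167 and 0.158 for the two intervals.
With no interference, expected double-crossover frequency = 0.167 × 0.158 = 0.02639.
Expected number = 0.02639 × 1600 = 42.22 ≈ 42.

42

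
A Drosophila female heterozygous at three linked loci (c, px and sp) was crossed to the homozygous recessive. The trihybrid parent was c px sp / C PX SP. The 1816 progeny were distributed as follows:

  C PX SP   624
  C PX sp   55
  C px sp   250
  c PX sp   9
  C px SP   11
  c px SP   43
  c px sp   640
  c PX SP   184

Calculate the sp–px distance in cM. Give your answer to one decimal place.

The two rarest classes, c PX sp and C px SP, are the double crossovers. Comparing them with the parentals, only the px allele has switched, so px is the middle locus and the order is c – px – sp.
Crossovers in the px–sp interval produce the single-crossover classes c px SP and C PX sp (43 + 55 = 98) plus the double crossovers (20).
RF(px–sp) = (98 + 20) / 1816 = 118/1816 = 0.0650 → 6.5 cM.

6.5 cM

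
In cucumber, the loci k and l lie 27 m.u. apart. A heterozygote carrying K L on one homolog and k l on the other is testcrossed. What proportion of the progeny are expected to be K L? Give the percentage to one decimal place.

36.5%

A map distance of 27 m.u. corresponds to a recombination frequency of 0.270.
The F1 is K L / k l, so K L is a parental gamete class with expected frequency (1 − r)/2 = 0.730/2 = 0.3650.
That is 0.3650 = 36.5% of the progeny.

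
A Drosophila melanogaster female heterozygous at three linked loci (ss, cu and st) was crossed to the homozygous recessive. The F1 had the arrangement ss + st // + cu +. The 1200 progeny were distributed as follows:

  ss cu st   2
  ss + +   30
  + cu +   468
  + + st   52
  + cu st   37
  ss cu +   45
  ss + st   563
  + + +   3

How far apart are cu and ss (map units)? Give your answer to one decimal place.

The two rarest classes, ss cu st and + + +, are the double crossovers. Comparing them with the parentals, only the cu allele has switched, so cu is the middle locus and the order is ss – cu – st.
Crossovers in the ss–cu interval produce the single-crossover classes + + st and ss cu + (52 + 45 = 97) plus the double crossovers (5).
RF(ss–cu) = (97 + 5) / 1200 = 102/1200 = 0.0850 → 8.5 map units.

8.5 map units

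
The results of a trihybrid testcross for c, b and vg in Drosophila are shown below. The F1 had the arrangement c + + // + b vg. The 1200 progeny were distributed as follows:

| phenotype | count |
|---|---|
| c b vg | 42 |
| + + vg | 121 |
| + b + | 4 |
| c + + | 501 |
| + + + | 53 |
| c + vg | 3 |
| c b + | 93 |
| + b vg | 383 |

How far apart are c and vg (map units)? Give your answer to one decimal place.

8.5 map units

The two rarest classes, c + vg and + b +, are the double crossovers. Comparing them with the parentals, only the vg allele has switched, so vg is the middle locus and the order is c – vg – b.
Crossovers in the c–vg interval produce the single-crossover classes + + + and c b vg (53 + 42 = 95) plus the double crossovers (7).
RF(c–vg) = (95 + 7) / 1200 = 102/1200 = 0.0850 → 8.5 map units.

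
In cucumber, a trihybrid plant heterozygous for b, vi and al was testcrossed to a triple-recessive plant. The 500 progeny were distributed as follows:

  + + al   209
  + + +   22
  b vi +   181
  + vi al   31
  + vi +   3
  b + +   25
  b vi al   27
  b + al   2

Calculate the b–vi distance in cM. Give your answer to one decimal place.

The two most frequent reciprocal classes, + + al and b vi +, are the parental types, so the F1 was + + al / b vi +.
The two rarest classes, b + al and + vi +, are the double crossovers. Comparing them with the parentals, only the b allele has switched, so b is the middle locus and the order is al – b – vi.
Crossovers in the b–vi interval produce the single-crossover classes + vi al and b + + (31 + 25 = 56) plus the double crossovers (5).
RF(b–vi) = (56 + 5) / 500 = 61/500 = 0.1220 → 12.2 cM.

12.2 cM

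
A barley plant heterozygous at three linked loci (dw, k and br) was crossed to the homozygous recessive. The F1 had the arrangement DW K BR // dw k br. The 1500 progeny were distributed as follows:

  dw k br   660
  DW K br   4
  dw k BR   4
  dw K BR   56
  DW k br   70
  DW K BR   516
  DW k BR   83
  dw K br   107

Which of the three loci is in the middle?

The two rarest classes, DW K br and dw k BR, are the double crossovers. Comparing them with the parentals, only the br allele has switched, so br is the middle locus and the order is dw – br – k.

br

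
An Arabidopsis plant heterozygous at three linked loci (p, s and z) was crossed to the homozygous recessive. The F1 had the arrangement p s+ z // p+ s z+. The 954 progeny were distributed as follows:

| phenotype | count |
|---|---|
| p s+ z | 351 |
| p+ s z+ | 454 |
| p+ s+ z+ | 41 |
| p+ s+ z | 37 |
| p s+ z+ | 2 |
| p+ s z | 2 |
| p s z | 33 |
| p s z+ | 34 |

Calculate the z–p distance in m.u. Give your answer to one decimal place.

The two rarest classes, p s+ z+ and p+ s z, are the double crossovers. Comparing them with the parentals, only the z allele has switched, so z is the middle locus and the order is s – z – p.
Crossovers in the z–p interval produce the single-crossover classes p+ s+ z and p s z+ (37 + 34 = 71) plus the double crossovers (4).
RF(z–p) = (71 + 4) / 954 = 75/954 = 0.0786 → 7.9 m.u.

7.9 m.u.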